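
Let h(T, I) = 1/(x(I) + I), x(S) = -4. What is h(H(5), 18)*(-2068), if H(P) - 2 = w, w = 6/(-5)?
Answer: -1034/7 ≈ -147.71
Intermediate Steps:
w = -6/5 (w = 6*(-⅕) = -6/5 ≈ -1.2000)
H(P) = ⅘ (H(P) = 2 - 6/5 = ⅘)
h(T, I) = 1/(-4 + I)
h(H(5), 18)*(-2068) = -2068/(-4 + 18) = -2068/14 = (1/14)*(-2068) = -1034/7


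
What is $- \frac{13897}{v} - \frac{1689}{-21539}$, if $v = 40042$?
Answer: $- \frac{231696545}{862464638} \approx -0.26864$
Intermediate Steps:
$- \frac{13897}{v} - \frac{1689}{-21539} = - \frac{13897}{40042} - \frac{1689}{-21539} = \left(-13897\right) \frac{1}{40042} - - \frac{1689}{21539} = - \frac{13897}{40042} + \frac{1689}{21539} = - \frac{231696545}{862464638}$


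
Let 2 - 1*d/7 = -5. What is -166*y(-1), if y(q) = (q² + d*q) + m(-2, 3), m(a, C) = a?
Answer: 8300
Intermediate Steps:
d = 49 (d = 14 - 7*(-5) = 14 + 35 = 49)
y(q) = -2 + q² + 49*q (y(q) = (q² + 49*q) - 2 = -2 + q² + 49*q)
-166*y(-1) = -166*(-2 + (-1)² + 49*(-1)) = -166*(-2 + 1 - 49) = -166*(-50) = 8300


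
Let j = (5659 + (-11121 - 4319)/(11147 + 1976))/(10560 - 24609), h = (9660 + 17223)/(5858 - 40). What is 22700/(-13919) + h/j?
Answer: -78792310035612079/6012627116391814 ≈ -13.104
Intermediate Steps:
h = 26883/5818 ≈ 4.6207
j = -74247617/184365027 (j = (5659 - 15440/13123)/(-14049) = (5659 - 15440*1/13123)*(-1/14049) = (5659 - 15440/13123)*(-1/14049) = (74247617/13123)*(-1/14049) = -74247617/184365027 ≈ -0.40272)
22700/(-13919) + h/j = 22700/(-13919) + 26883/(5818*(-74247617/184365027)) = 22700*(-1/13919) + (26883/5818)*(-184365027/74247617) = -22700/13919 - 4956285020841/431972635706 = -78792310035612079/6012627116391814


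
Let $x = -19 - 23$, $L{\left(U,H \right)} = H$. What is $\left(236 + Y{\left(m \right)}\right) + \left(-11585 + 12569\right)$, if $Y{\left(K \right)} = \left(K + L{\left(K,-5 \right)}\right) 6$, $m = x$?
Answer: $938$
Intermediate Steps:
$x = -42$ ($x = -19 - 23 = -42$)
$m = -42$
$Y{\left(K \right)} = -30 + 6 K$ ($Y{\left(K \right)} = \left(K - 5\right) 6 = \left(-5 + K\right) 6 = -30 + 6 K$)
$\left(236 + Y{\left(m \right)}\right) + \left(-11585 + 12569\right) = \left(236 + \left(-30 + 6 \left(-42\right)\right)\right) + \left(-11585 + 12569\right) = \left(236 - 282\right) + 984 = -46 + 984 = 938$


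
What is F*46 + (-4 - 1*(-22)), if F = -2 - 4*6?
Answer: -1178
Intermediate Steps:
F = -26 (F = -2 - 24 = -26)
F*46 + (-4 - 1*(-22)) = -26*46 + (-4 - 1*(-22)) = -1196 + (-4 + 22) = -1196 + 18 = -1178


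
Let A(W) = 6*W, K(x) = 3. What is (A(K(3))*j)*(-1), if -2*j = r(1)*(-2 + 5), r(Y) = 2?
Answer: 54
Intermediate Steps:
j = -3 (j = -(-2 + 5) = -3 ≈ -3.0000)
(A(K(3))*j)*(-1) = ((6*3)*(-3))*(-1) = (18*(-3))*(-1) = -54*(-1) = 54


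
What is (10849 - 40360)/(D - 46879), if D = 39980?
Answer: 29511/6899 ≈ 4.2776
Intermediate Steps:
(10849 - 40360)/(D - 46879) = (10849 - 40360)/(39980 - 46879) = -29511/(-6899) = -29511*(-1/6899) = 29511/6899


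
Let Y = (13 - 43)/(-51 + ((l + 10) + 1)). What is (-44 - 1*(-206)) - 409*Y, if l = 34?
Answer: -1883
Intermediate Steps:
Y = 5 (Y = (13 - 43)/(-51 + ((34 + 10) + 1)) = -30/(-51 + (44 + 1)) = -30/(-51 + 45) = -30/(-6) = -30*(-⅙) = 5)
(-44 - 1*(-206)) - 409*Y = (-44 - 1*(-206)) - 409*5 = (-44 + 206) - 2045 = 162 - 2045 = -1883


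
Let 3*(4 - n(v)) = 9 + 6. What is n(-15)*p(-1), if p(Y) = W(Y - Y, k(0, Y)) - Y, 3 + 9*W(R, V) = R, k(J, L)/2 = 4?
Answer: -2/3 ≈ -0.66667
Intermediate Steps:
k(J, L) = 8 (k(J, L) = 2*4 = 8)
W(R, V) = -1/3 + R/9
p(Y) = -1/3 - Y (p(Y) = (-1/3 + (Y - Y)/9) - Y = (-1/3 + (1/9)*0) - Y = (-1/3 + 0) - Y = -1/3 - Y)
n(v) = -1 (n(v) = 4 - (9 + 6)/3 = 4 - 1/3*15 = 4 - 5 = -1)
n(-15)*p(-1) = -(-1/3 - 1*(-1)) = -(-1/3 + 1) = -1*2/3 = -2/3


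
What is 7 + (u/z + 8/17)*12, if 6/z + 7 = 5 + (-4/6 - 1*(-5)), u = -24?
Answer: -1689/17 ≈ -99.353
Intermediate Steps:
z = 18/7 (z = 6/(-7 + (5 + (-4/6 - 1*(-5)))) = 6/(-7 + (5 + (-4*⅙ + 5))) = 6/(-7 + (5 + (-⅔ + 5))) = 6/(-7 + (5 + 13/3)) = 6/(-7 + 28/3) = 6/(7/3) = 6*(3/7) = 18/7 ≈ 2.5714)
7 + (u/z + 8/17)*12 = 7 + (-24/18/7 + 8/17)*12 = 7 + (-24*7/18 + 8*(1/17))*12 = 7 + (-28/3 + 8/17)*12 = 7 - 452/51*12 = 7 - 1808/17 = -1689/17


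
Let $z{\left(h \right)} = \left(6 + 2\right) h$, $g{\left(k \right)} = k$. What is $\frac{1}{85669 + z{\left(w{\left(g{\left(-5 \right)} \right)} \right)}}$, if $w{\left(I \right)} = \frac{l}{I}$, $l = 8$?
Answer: $\frac{5}{428281} \approx 1.1675 \cdot 10^{-5}$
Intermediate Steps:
$w{\left(I \right)} = \frac{8}{I}$
$z{\left(h \right)} = 8 h$
$\frac{1}{85669 + z{\left(w{\left(g{\left(-5 \right)} \right)} \right)}} = \frac{1}{85669 + 8 \frac{8}{-5}} = \frac{1}{85669 + 8 \cdot 8 \left(- \frac{1}{5}\right)} = \frac{1}{85669 + 8 \left(- \frac{8}{5}\right)} = \frac{1}{85669 - \frac{64}{5}} = \frac{1}{\frac{428281}{5}} = \frac{5}{428281}$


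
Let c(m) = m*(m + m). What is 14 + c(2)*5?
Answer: 54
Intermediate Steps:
c(m) = 2*m**2 (c(m) = m*(2*m) = 2*m**2)
14 + c(2)*5 = 14 + (2*2**2)*5 = 14 + (2*4)*5 = 14 + 8*5 = 14 + 40 = 54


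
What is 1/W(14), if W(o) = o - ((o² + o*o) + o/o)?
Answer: -1/379 ≈ -0.0026385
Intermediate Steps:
W(o) = -1 + o - 2*o² (W(o) = o - ((o² + o²) + 1) = o - (2*o² + 1) = o - (1 + 2*o²) = o + (-1 - 2*o²) = -1 + o - 2*o²)
1/W(14) = 1/(-1 + 14 - 2*14²) = 1/(-1 + 14 - 2*196) = 1/(-1 + 14 - 392) = 1/(-379) = -1/379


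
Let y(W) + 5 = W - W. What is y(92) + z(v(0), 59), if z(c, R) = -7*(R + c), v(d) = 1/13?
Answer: -5441/13 ≈ -418.54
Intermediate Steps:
y(W) = -5 (y(W) = -5 + (W - W) = -5 + 0 = -5)
v(d) = 1/13
z(c, R) = -7*R - 7*c
y(92) + z(v(0), 59) = -5 + (-7*59 - 7*1/13) = -5 + (-413 - 7/13) = -5 - 5376/13 = -5441/13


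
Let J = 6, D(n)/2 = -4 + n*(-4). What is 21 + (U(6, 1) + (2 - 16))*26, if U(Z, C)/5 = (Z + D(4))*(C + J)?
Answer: -31283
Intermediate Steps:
D(n) = -8 - 8*n (D(n) = 2*(-4 + n*(-4)) = 2*(-4 - 4*n) = -8 - 8*n)
U(Z, C) = 5*(-40 + Z)*(6 + C) (U(Z, C) = 5*((Z + (-8 - 8*4))*(C + 6)) = 5*((Z + (-8 - 32))*(6 + C)) = 5*((Z - 40)*(6 + C)) = 5*((-40 + Z)*(6 + C)) = 5*(-40 + Z)*(6 + C))
21 + (U(6, 1) + (2 - 16))*26 = 21 + ((-1200 - 200*1 + 30*6 + 5*1*6) + (2 - 16))*26 = 21 + ((-1200 - 200 + 180 + 30) - 14)*26 = 21 + (-1190 - 14)*26 = 21 - 1204*26 = 21 - 31304 = -31283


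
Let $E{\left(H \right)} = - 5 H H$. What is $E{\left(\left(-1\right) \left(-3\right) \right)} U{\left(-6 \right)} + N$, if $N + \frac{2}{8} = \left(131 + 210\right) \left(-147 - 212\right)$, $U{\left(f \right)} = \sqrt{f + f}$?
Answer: $- \frac{489677}{4} - 90 i \sqrt{3} \approx -1.2242 \cdot 10^{5} - 155.88 i$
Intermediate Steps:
$U{\left(f \right)} = \sqrt{2} \sqrt{f}$ ($U{\left(f \right)} = \sqrt{2 f} = \sqrt{2} \sqrt{f}$)
$E{\left(H \right)} = - 5 H^{2}$
$N = - \frac{489677}{4}$ ($N = - \frac{1}{4} + \left(131 + 210\right) \left(-147 - 212\right) = - \frac{1}{4} + 341 \left(-359\right) = - \frac{1}{4} - 122419 = - \frac{489677}{4} \approx -1.2242 \cdot 10^{5}$)
$E{\left(\left(-1\right) \left(-3\right) \right)} U{\left(-6 \right)} + N = - 5 \left(\left(-1\right) \left(-3\right)\right)^{2} \sqrt{2} \sqrt{-6} - \frac{489677}{4} = - 5 \cdot 3^{2} \sqrt{2} i \sqrt{6} - \frac{489677}{4} = \left(-5\right) 9 \cdot 2 i \sqrt{3} - \frac{489677}{4} = - 45 \cdot 2 i \sqrt{3} - \frac{489677}{4} = - 90 i \sqrt{3} - \frac{489677}{4} = - \frac{489677}{4} - 90 i \sqrt{3}$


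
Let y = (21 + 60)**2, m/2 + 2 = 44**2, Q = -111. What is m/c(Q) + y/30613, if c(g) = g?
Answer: -117682813/3398043 ≈ -34.633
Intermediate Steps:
m = 3868 (m = -4 + 2*44**2 = -4 + 2*1936 = -4 + 3872 = 3868)
y = 6561 (y = 81**2 = 6561)
m/c(Q) + y/30613 = 3868/(-111) + 6561/30613 = 3868*(-1/111) + 6561*(1/30613) = -3868/111 + 6561/30613 = -117682813/3398043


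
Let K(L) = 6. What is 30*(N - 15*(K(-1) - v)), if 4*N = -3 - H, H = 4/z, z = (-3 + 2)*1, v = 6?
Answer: 15/2 ≈ 7.5000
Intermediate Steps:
z = -1 (z = -1*1 = -1)
H = -4 (H = 4/(-1) = 4*(-1) = -4)
N = ¼ (N = (-3 - 1*(-4))/4 = (-3 + 4)/4 = (¼)*1 = ¼ ≈ 0.25000)
30*(N - 15*(K(-1) - v)) = 30*(¼ - 15*(6 - 1*6)) = 30*(¼ - 15*(6 - 6)) = 30*(¼ - 15*0) = 30*(¼ + 0) = 30*(¼) = 15/2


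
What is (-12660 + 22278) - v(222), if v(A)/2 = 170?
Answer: 9278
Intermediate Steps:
v(A) = 340 (v(A) = 2*170 = 340)
(-12660 + 22278) - v(222) = (-12660 + 22278) - 1*340 = 9618 - 340 = 9278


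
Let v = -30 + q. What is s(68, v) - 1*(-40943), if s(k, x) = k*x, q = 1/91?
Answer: 3540241/91 ≈ 38904.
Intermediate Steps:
q = 1/91 ≈ 0.010989
v = -2729/91 (v = -30 + 1/91 = -2729/91 ≈ -29.989)
s(68, v) - 1*(-40943) = 68*(-2729/91) - 1*(-40943) = -185572/91 + 40943 = 3540241/91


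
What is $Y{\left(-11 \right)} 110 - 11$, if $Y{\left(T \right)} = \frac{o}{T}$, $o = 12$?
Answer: $-131$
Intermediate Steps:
$Y{\left(T \right)} = \frac{12}{T}$
$Y{\left(-11 \right)} 110 - 11 = \frac{12}{-11} \cdot 110 - 11 = 12 \left(- \frac{1}{11}\right) 110 - 11 = \left(- \frac{12}{11}\right) 110 - 11 = -120 - 11 = -131$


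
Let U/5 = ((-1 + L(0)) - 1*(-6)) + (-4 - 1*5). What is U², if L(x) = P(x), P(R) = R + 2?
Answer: 100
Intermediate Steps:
P(R) = 2 + R
L(x) = 2 + x
U = -10 (U = 5*(((-1 + (2 + 0)) - 1*(-6)) + (-4 - 1*5)) = 5*(((-1 + 2) + 6) + (-4 - 5)) = 5*((1 + 6) - 9) = 5*(7 - 9) = 5*(-2) = -10)
U² = (-10)² = 100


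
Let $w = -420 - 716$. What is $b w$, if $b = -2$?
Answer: $2272$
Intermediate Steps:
$w = -1136$ ($w = -420 - 716 = -1136$)
$b w = \left(-2\right) \left(-1136\right) = 2272$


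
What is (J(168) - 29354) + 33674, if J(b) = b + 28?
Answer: 4516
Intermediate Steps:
J(b) = 28 + b
(J(168) - 29354) + 33674 = ((28 + 168) - 29354) + 33674 = (196 - 29354) + 33674 = -29158 + 33674 = 4516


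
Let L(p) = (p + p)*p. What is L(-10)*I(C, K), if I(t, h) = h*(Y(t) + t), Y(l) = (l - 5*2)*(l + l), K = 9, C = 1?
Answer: -30600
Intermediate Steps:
L(p) = 2*p² (L(p) = (2*p)*p = 2*p²)
Y(l) = 2*l*(-10 + l) (Y(l) = (l - 10)*(2*l) = (-10 + l)*(2*l) = 2*l*(-10 + l))
I(t, h) = h*(t + 2*t*(-10 + t)) (I(t, h) = h*(2*t*(-10 + t) + t) = h*(t + 2*t*(-10 + t)))
L(-10)*I(C, K) = (2*(-10)²)*(9*1*(-19 + 2*1)) = (2*100)*(9*1*(-19 + 2)) = 200*(9*1*(-17)) = 200*(-153) = -30600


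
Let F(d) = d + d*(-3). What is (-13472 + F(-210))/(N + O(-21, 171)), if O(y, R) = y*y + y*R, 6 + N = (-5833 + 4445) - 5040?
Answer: 3263/2396 ≈ 1.3619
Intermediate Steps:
N = -6434 (N = -6 + ((-5833 + 4445) - 5040) = -6 + (-1388 - 5040) = -6 - 6428 = -6434)
F(d) = -2*d (F(d) = d - 3*d = -2*d)
O(y, R) = y**2 + R*y
(-13472 + F(-210))/(N + O(-21, 171)) = (-13472 - 2*(-210))/(-6434 - 21*(171 - 21)) = (-13472 + 420)/(-6434 - 21*150) = -13052/(-6434 - 3150) = -13052/(-9584) = -13052*(-1/9584) = 3263/2396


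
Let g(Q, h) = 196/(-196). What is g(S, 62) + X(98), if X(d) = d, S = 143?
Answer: 97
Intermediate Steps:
g(Q, h) = -1 (g(Q, h) = 196*(-1/196) = -1)
g(S, 62) + X(98) = -1 + 98 = 97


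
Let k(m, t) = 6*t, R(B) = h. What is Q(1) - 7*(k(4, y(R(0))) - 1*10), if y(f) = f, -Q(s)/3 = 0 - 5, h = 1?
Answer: 43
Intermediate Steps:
R(B) = 1
Q(s) = 15 (Q(s) = -3*(0 - 5) = -3*(-5) = 15)
Q(1) - 7*(k(4, y(R(0))) - 1*10) = 15 - 7*(6*1 - 1*10) = 15 - 7*(6 - 10) = 15 - 7*(-4) = 15 + 28 = 43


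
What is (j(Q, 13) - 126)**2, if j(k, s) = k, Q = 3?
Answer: 15129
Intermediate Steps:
(j(Q, 13) - 126)**2 = (3 - 126)**2 = (-123)**2 = 15129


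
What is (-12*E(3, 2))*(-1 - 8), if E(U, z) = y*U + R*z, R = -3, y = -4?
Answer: -1944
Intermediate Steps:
E(U, z) = -4*U - 3*z
(-12*E(3, 2))*(-1 - 8) = (-12*(-4*3 - 3*2))*(-1 - 8) = -12*(-12 - 6)*(-9) = -12*(-18)*(-9) = 216*(-9) = -1944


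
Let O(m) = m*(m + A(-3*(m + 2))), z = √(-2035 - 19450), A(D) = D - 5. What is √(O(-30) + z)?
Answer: √(-1470 + I*√21485) ≈ 1.9092 + 38.388*I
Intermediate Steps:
A(D) = -5 + D
z = I*√21485 (z = √(-21485) = I*√21485 ≈ 146.58*I)
O(m) = m*(-11 - 2*m) (O(m) = m*(m + (-5 - 3*(m + 2))) = m*(m + (-5 - 3*(2 + m))) = m*(m + (-5 + (-6 - 3*m))) = m*(m + (-11 - 3*m)) = m*(-11 - 2*m))
√(O(-30) + z) = √(-1*(-30)*(11 + 2*(-30)) + I*√21485) = √(-1*(-30)*(11 - 60) + I*√21485) = √(-1*(-30)*(-49) + I*√21485) = √(-1470 + I*√21485)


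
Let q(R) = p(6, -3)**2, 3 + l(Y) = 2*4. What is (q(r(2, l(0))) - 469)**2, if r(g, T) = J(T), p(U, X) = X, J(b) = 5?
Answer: 211600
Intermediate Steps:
l(Y) = 5 (l(Y) = -3 + 2*4 = -3 + 8 = 5)
r(g, T) = 5
q(R) = 9 (q(R) = (-3)**2 = 9)
(q(r(2, l(0))) - 469)**2 = (9 - 469)**2 = (-460)**2 = 211600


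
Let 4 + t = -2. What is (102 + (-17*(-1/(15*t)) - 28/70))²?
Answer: 83302129/8100 ≈ 10284.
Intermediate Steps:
t = -6 (t = -4 - 2 = -6)
(102 + (-17*(-1/(15*t)) - 28/70))² = (102 + (-17/(-5*(-6)*3) - 28/70))² = (102 + (-17/(30*3) - 28*1/70))² = (102 + (-17/90 - ⅖))² = (102 - 53/90)² = (9127/90)² = 83302129/8100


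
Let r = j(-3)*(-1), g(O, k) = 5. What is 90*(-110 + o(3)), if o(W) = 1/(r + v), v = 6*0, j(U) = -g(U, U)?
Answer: -9882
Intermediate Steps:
j(U) = -5 (j(U) = -1*5 = -5)
v = 0
r = 5 (r = -5*(-1) = 5)
o(W) = ⅕ (o(W) = 1/(5 + 0) = 1/5 = ⅕)
90*(-110 + o(3)) = 90*(-110 + ⅕) = 90*(-549/5) = -9882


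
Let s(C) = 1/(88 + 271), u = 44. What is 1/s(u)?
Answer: 359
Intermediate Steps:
s(C) = 1/359
1/s(u) = 1/(1/359) = 359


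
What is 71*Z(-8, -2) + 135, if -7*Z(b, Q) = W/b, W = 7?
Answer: 1151/8 ≈ 143.88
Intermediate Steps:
Z(b, Q) = -1/b
71*Z(-8, -2) + 135 = 71*(-1/(-8)) + 135 = 71*(-1*(-1/8)) + 135 = 71*(1/8) + 135 = 71/8 + 135 = 1151/8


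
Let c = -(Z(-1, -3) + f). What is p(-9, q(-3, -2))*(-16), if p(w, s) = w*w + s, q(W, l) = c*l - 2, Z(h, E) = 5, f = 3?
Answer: -1520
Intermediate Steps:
c = -8 (c = -(5 + 3) = -1*8 = -8)
q(W, l) = -2 - 8*l (q(W, l) = -8*l - 2 = -2 - 8*l)
p(w, s) = s + w**2 (p(w, s) = w**2 + s = s + w**2)
p(-9, q(-3, -2))*(-16) = ((-2 - 8*(-2)) + (-9)**2)*(-16) = ((-2 + 16) + 81)*(-16) = (14 + 81)*(-16) = 95*(-16) = -1520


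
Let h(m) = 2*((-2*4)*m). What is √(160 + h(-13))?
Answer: 4*√23 ≈ 19.183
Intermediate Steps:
h(m) = -16*m (h(m) = 2*(-8*m) = -16*m)
√(160 + h(-13)) = √(160 - 16*(-13)) = √(160 + 208) = √368 = 4*√23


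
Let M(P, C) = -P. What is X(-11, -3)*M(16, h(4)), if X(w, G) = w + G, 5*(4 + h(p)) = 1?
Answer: 224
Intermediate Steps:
h(p) = -19/5 (h(p) = -4 + (1/5)*1 = -4 + 1/5 = -19/5)
X(w, G) = G + w
X(-11, -3)*M(16, h(4)) = (-3 - 11)*(-1*16) = -14*(-16) = 224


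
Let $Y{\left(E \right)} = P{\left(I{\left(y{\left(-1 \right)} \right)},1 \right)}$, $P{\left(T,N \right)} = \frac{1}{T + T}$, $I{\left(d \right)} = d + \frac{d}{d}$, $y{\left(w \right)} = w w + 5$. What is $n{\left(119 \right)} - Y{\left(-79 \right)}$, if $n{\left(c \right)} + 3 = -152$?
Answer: $- \frac{2171}{14} \approx -155.07$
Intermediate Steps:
$y{\left(w \right)} = 5 + w^{2}$ ($y{\left(w \right)} = w^{2} + 5 = 5 + w^{2}$)
$I{\left(d \right)} = 1 + d$ ($I{\left(d \right)} = d + 1 = 1 + d$)
$n{\left(c \right)} = -155$ ($n{\left(c \right)} = -3 - 152 = -155$)
$P{\left(T,N \right)} = \frac{1}{2 T}$
$Y{\left(E \right)} = \frac{1}{14}$ ($Y{\left(E \right)} = \frac{1}{2 \left(1 + \left(5 + \left(-1\right)^{2}\right)\right)} = \frac{1}{2 \left(1 + \left(5 + 1\right)\right)} = \frac{1}{2 \left(1 + 6\right)} = \frac{1}{2 \cdot 7} = \frac{1}{2} \cdot \frac{1}{7} = \frac{1}{14}$)
$n{\left(119 \right)} - Y{\left(-79 \right)} = -155 - \frac{1}{14} = - \frac{2171}{14}$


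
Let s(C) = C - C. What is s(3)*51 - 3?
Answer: -3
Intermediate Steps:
s(C) = 0
s(3)*51 - 3 = 0*51 - 3 = 0 - 3 = -3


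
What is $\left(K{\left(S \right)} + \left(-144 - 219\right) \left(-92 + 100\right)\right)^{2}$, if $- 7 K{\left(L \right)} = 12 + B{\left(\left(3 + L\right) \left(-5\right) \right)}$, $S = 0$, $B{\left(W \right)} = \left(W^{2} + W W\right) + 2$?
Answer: $\frac{432307264}{49} \approx 8.8226 \cdot 10^{6}$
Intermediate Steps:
$B{\left(W \right)} = 2 + 2 W^{2}$ ($B{\left(W \right)} = \left(W^{2} + W^{2}\right) + 2 = 2 W^{2} + 2 = 2 + 2 W^{2}$)
$K{\left(L \right)} = -2 - \frac{2 \left(-15 - 5 L\right)^{2}}{7}$ ($K{\left(L \right)} = - \frac{12 + \left(2 + 2 \left(\left(3 + L\right) \left(-5\right)\right)^{2}\right)}{7} = - \frac{12 + \left(2 + 2 \left(-15 - 5 L\right)^{2}\right)}{7} = - \frac{14 + 2 \left(-15 - 5 L\right)^{2}}{7} = -2 - \frac{2 \left(-15 - 5 L\right)^{2}}{7}$)
$\left(K{\left(S \right)} + \left(-144 - 219\right) \left(-92 + 100\right)\right)^{2} = \left(\left(-2 - \frac{50 \left(3 + 0\right)^{2}}{7}\right) + \left(-144 - 219\right) \left(-92 + 100\right)\right)^{2} = \left(\left(-2 - \frac{50 \cdot 3^{2}}{7}\right) - 2904\right)^{2} = \left(\left(-2 - \frac{450}{7}\right) - 2904\right)^{2} = \left(- \frac{464}{7} - 2904\right)^{2} = \left(- \frac{20792}{7}\right)^{2} = \frac{432307264}{49}$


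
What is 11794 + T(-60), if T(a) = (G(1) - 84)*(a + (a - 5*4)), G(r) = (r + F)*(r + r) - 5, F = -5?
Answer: 25374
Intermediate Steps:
G(r) = -5 + 2*r*(-5 + r) (G(r) = (r - 5)*(r + r) - 5 = (-5 + r)*(2*r) - 5 = 2*r*(-5 + r) - 5 = -5 + 2*r*(-5 + r))
T(a) = 1940 - 194*a (T(a) = ((-5 - 10*1 + 2*1²) - 84)*(a + (a - 5*4)) = ((-5 - 10 + 2*1) - 84)*(a + (a - 20)) = ((-5 - 10 + 2) - 84)*(a + (-20 + a)) = (-13 - 84)*(-20 + 2*a) = -97*(-20 + 2*a) = 1940 - 194*a)
11794 + T(-60) = 11794 + (1940 - 194*(-60)) = 11794 + (1940 + 11640) = 11794 + 13580 = 25374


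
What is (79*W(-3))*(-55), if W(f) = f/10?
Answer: 2607/2 ≈ 1303.5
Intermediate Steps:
W(f) = f/10 (W(f) = f*(⅒) = f/10)
(79*W(-3))*(-55) = (79*((⅒)*(-3)))*(-55) = (79*(-3/10))*(-55) = -237/10*(-55) = 2607/2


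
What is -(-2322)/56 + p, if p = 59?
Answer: 2813/28 ≈ 100.46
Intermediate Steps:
-(-2322)/56 + p = -(-2322)/56 + 59 = -86*(-27/56) + 59 = 1161/28 + 59 = 2813/28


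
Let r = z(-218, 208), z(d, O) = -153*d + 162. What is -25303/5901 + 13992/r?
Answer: -1012551/261611 ≈ -3.8704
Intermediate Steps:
z(d, O) = 162 - 153*d
r = 33516 (r = 162 - 153*(-218) = 162 + 33354 = 33516)
-25303/5901 + 13992/r = -25303/5901 + 13992/33516 = -25303*1/5901 + 13992*(1/33516) = -25303/5901 + 1166/2793 = -1012551/261611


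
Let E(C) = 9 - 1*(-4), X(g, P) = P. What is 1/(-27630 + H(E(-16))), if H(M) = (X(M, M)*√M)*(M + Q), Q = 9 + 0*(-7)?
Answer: -13815/381176776 - 143*√13/381176776 ≈ -3.7596e-5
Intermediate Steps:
Q = 9 (Q = 9 + 0 = 9)
E(C) = 13 (E(C) = 9 + 4 = 13)
H(M) = M^(3/2)*(9 + M) (H(M) = (M*√M)*(M + 9) = M^(3/2)*(9 + M))
1/(-27630 + H(E(-16))) = 1/(-27630 + 13^(3/2)*(9 + 13)) = 1/(-27630 + (13*√13)*22) = 1/(-27630 + 286*√13)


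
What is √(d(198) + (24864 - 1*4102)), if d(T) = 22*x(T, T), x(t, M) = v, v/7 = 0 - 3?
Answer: 10*√203 ≈ 142.48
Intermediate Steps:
v = -21 (v = 7*(0 - 3) = 7*(-3) = -21)
x(t, M) = -21
d(T) = -462 (d(T) = 22*(-21) = -462)
√(d(198) + (24864 - 1*4102)) = √(-462 + (24864 - 1*4102)) = √(-462 + (24864 - 4102)) = √(-462 + 20762) = √20300 = 10*√203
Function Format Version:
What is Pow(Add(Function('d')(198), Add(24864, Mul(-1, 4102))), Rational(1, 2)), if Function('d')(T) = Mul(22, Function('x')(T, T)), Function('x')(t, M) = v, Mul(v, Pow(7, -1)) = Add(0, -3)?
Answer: Mul(10, Pow(203, Rational(1, 2))) ≈ 142.48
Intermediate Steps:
v = -21 (v = Mul(7, Add(0, -3)) = Mul(7, -3) = -21)
Function('x')(t, M) = -21
Function('d')(T) = -462 (Function('d')(T) = Mul(22, -21) = -462)
Pow(Add(Function('d')(198), Add(24864, Mul(-1, 4102))), Rational(1, 2)) = Pow(Add(-462, Add(24864, Mul(-1, 4102))), Rational(1, 2)) = Pow(Add(-462, Add(24864, -4102)), Rational(1, 2)) = Pow(Add(-462, 20762), Rational(1, 2)) = Pow(20300, Rational(1, 2)) = Mul(10, Pow(203, Rational(1, 2)))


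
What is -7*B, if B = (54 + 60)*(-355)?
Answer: 283290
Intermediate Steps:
B = -40470 (B = 114*(-355) = -40470)
-7*B = -7*(-40470) = 283290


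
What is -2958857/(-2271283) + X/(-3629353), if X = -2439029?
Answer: 2325494519104/1177612538557 ≈ 1.9748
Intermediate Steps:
-2958857/(-2271283) + X/(-3629353) = -2958857/(-2271283) - 2439029/(-3629353) = -2958857*(-1/2271283) - 2439029*(-1/3629353) = 2958857/2271283 + 2439029/3629353 = 2325494519104/1177612538557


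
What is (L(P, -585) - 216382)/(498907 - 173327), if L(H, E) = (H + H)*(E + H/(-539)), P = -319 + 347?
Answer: -1370297/1790690 ≈ -0.76523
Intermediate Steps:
P = 28
L(H, E) = 2*H*(E - H/539) (L(H, E) = (2*H)*(E + H*(-1/539)) = (2*H)*(E - H/539) = 2*H*(E - H/539))
(L(P, -585) - 216382)/(498907 - 173327) = ((2/539)*28*(-1*28 + 539*(-585)) - 216382)/(498907 - 173327) = ((2/539)*28*(-28 - 315315) - 216382)/325580 = ((2/539)*28*(-315343) - 216382)*(1/325580) = (-360392/11 - 216382)*(1/325580) = -2740594/11*1/325580 = -1370297/1790690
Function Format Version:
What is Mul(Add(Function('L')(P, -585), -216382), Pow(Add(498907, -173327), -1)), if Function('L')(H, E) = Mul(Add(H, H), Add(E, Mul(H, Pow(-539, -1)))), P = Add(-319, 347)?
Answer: Rational(-1370297, 1790690) ≈ -0.76523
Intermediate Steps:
P = 28
Function('L')(H, E) = Mul(2, H, Add(E, Mul(Rational(-1, 539), H))) (Function('L')(H, E) = Mul(Mul(2, H), Add(E, Mul(H, Rational(-1, 539)))) = Mul(Mul(2, H), Add(E, Mul(Rational(-1, 539), H))) = Mul(2, H, Add(E, Mul(Rational(-1, 539), H))))
Mul(Add(Function('L')(P, -585), -216382), Pow(Add(498907, -173327), -1)) = Mul(Add(Mul(Rational(2, 539), 28, Add(Mul(-1, 28), Mul(539, -585))), -216382), Pow(Add(498907, -173327), -1)) = Mul(Add(Mul(Rational(2, 539), 28, Add(-28, -315315)), -216382), Pow(325580, -1)) = Mul(Add(Mul(Rational(2, 539), 28, -315343), -216382), Rational(1, 325580)) = Mul(Add(Rational(-360392, 11), -216382), Rational(1, 325580)) = Mul(Rational(-2740594, 11), Rational(1, 325580)) = Rational(-1370297, 1790690)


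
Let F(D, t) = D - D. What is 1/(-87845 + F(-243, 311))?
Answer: -1/87845 ≈ -1.1384e-5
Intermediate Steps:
F(D, t) = 0
1/(-87845 + F(-243, 311)) = 1/(-87845 + 0) = 1/(-87845) = -1/87845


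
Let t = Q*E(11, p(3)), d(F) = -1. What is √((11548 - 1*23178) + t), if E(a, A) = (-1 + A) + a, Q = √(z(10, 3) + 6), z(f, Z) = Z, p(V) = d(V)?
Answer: I*√11603 ≈ 107.72*I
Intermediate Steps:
p(V) = -1
Q = 3 (Q = √(3 + 6) = √9 = 3)
E(a, A) = -1 + A + a
t = 27 (t = 3*(-1 - 1 + 11) = 3*9 = 27)
√((11548 - 1*23178) + t) = √((11548 - 1*23178) + 27) = √((11548 - 23178) + 27) = √(-11630 + 27) = √(-11603) = I*√11603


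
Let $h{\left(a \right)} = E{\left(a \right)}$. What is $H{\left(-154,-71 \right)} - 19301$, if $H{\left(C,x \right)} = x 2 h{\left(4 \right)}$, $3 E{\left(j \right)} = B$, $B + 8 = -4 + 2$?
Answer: $- \frac{56483}{3} \approx -18828.0$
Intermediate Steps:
$B = -10$ ($B = -8 + \left(-4 + 2\right) = -8 - 2 = -10$)
$E{\left(j \right)} = - \frac{10}{3}$ ($E{\left(j \right)} = \frac{1}{3} \left(-10\right) = - \frac{10}{3}$)
$h{\left(a \right)} = - \frac{10}{3}$
$H{\left(C,x \right)} = - \frac{20 x}{3}$ ($H{\left(C,x \right)} = x 2 \left(- \frac{10}{3}\right) = 2 x \left(- \frac{10}{3}\right) = - \frac{20 x}{3}$)
$H{\left(-154,-71 \right)} - 19301 = \left(- \frac{20}{3}\right) \left(-71\right) - 19301 = \frac{1420}{3} - 19301 = - \frac{56483}{3}$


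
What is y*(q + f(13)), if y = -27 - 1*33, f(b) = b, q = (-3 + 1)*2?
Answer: -540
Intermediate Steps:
q = -4 (q = -2*2 = -4)
y = -60 (y = -27 - 33 = -60)
y*(q + f(13)) = -60*(-4 + 13) = -60*9 = -540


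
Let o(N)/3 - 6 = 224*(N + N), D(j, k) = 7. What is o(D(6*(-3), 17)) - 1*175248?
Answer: -165822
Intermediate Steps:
o(N) = 18 + 1344*N (o(N) = 18 + 3*(224*(N + N)) = 18 + 3*(224*(2*N)) = 18 + 3*(448*N) = 18 + 1344*N)
o(D(6*(-3), 17)) - 1*175248 = (18 + 1344*7) - 1*175248 = (18 + 9408) - 175248 = 9426 - 175248 = -165822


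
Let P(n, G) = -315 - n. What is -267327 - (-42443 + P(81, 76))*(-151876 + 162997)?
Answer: 476145192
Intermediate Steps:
-267327 - (-42443 + P(81, 76))*(-151876 + 162997) = -267327 - (-42443 + (-315 - 1*81))*(-151876 + 162997) = -267327 - (-42443 + (-315 - 81))*11121 = -267327 - (-42443 - 396)*11121 = -267327 - (-42839)*11121 = -267327 - 1*(-476412519) = -267327 + 476412519 = 476145192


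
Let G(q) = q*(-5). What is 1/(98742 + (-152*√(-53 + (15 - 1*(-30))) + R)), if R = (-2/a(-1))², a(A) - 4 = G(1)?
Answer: 49373/4875478674 + 76*I*√2/2437739337 ≈ 1.0127e-5 + 4.409e-8*I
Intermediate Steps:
G(q) = -5*q
a(A) = -1 (a(A) = 4 - 5*1 = 4 - 5 = -1)
R = 4 (R = (-2/(-1))² = (-2*(-1))² = 2² = 4)
1/(98742 + (-152*√(-53 + (15 - 1*(-30))) + R)) = 1/(98742 + (-152*√(-53 + (15 - 1*(-30))) + 4)) = 1/(98742 + (-152*√(-53 + (15 + 30)) + 4)) = 1/(98742 + (-152*√(-53 + 45) + 4)) = 1/(98742 + (-304*I*√2 + 4)) = 1/(98742 + (4 - 304*I*√2)) = 1/(98746 - 304*I*√2)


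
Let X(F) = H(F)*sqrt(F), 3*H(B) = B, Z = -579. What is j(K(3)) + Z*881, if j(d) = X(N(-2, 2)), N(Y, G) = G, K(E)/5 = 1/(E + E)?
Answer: -510099 + 2*sqrt(2)/3 ≈ -5.1010e+5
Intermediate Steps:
K(E) = 5/(2*E) (K(E) = 5/(E + E) = 5/((2*E)) = 5*(1/(2*E)) = 5/(2*E))
H(B) = B/3
X(F) = F**(3/2)/3 (X(F) = (F/3)*sqrt(F) = F**(3/2)/3)
j(d) = 2*sqrt(2)/3 (j(d) = 2**(3/2)/3 = (2*sqrt(2))/3 = 2*sqrt(2)/3)
j(K(3)) + Z*881 = 2*sqrt(2)/3 - 579*881 = 2*sqrt(2)/3 - 510099 = -510099 + 2*sqrt(2)/3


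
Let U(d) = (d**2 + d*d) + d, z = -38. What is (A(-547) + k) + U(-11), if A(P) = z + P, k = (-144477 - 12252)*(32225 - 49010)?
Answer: 2630695911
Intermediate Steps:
U(d) = d + 2*d**2 (U(d) = (d**2 + d**2) + d = 2*d**2 + d = d + 2*d**2)
k = 2630696265 (k = -156729*(-16785) = 2630696265)
A(P) = -38 + P
(A(-547) + k) + U(-11) = ((-38 - 547) + 2630696265) - 11*(1 + 2*(-11)) = (-585 + 2630696265) - 11*(1 - 22) = 2630695680 - 11*(-21) = 2630695680 + 231 = 2630695911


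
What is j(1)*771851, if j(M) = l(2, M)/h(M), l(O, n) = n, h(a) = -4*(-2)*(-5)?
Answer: -771851/40 ≈ -19296.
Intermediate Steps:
h(a) = -40 (h(a) = 8*(-5) = -40)
j(M) = -M/40 (j(M) = M/(-40) = M*(-1/40) = -M/40)
j(1)*771851 = -1/40*1*771851 = -1/40*771851 = -771851/40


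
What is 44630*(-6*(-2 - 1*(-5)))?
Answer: -803340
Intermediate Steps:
44630*(-6*(-2 - 1*(-5))) = 44630*(-6*(-2 + 5)) = 44630*(-6*3) = 44630*(-18) = -803340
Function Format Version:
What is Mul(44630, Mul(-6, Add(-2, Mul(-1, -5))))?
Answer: -803340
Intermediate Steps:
Mul(44630, Mul(-6, Add(-2, Mul(-1, -5)))) = Mul(44630, Mul(-6, Add(-2, 5))) = Mul(44630, Mul(-6, 3)) = Mul(44630, -18) = -803340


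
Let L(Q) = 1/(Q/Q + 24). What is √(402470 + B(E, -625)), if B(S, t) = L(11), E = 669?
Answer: √10061751/5 ≈ 634.41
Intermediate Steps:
L(Q) = 1/25 (L(Q) = 1/(1 + 24) = 1/25)
B(S, t) = 1/25
√(402470 + B(E, -625)) = √(402470 + 1/25) = √(10061751/25) = √10061751/5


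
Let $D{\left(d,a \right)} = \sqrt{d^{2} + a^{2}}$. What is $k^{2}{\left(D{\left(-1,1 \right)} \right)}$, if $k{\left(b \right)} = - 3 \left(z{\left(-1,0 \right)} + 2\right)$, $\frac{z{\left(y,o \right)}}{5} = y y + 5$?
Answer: $9216$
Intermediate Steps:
$D{\left(d,a \right)} = \sqrt{a^{2} + d^{2}}$
$z{\left(y,o \right)} = 25 + 5 y^{2}$ ($z{\left(y,o \right)} = 5 \left(y y + 5\right) = 5 \left(y^{2} + 5\right) = 5 \left(5 + y^{2}\right) = 25 + 5 y^{2}$)
$k{\left(b \right)} = -96$ ($k{\left(b \right)} = - 3 \left(\left(25 + 5 \left(-1\right)^{2}\right) + 2\right) = - 3 \left(\left(25 + 5 \cdot 1\right) + 2\right) = - 3 \left(\left(25 + 5\right) + 2\right) = - 3 \left(30 + 2\right) = \left(-3\right) 32 = -96$)
$k^{2}{\left(D{\left(-1,1 \right)} \right)} = \left(-96\right)^{2} = 9216$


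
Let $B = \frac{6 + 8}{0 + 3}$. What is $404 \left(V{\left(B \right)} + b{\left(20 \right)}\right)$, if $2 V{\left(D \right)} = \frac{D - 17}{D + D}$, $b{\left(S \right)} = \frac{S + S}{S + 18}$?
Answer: $\frac{42117}{266} \approx 158.33$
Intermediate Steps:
$b{\left(S \right)} = \frac{2 S}{18 + S}$
$B = \frac{14}{3} \approx 4.6667$
$V{\left(D \right)} = \frac{-17 + D}{4 D}$ ($V{\left(D \right)} = \frac{\left(D - 17\right) \frac{1}{D + D}}{2} = \frac{\left(-17 + D\right) \frac{1}{2 D}}{2} = \frac{\frac{1}{2} \frac{1}{D} \left(-17 + D\right)}{2} = \frac{-17 + D}{4 D}$)
$404 \left(V{\left(B \right)} + b{\left(20 \right)}\right) = 404 \left(\frac{-17 + \frac{14}{3}}{4 \cdot \frac{14}{3}} + 2 \cdot 20 \frac{1}{18 + 20}\right) = 404 \left(\frac{1}{4} \cdot \frac{3}{14} \left(- \frac{37}{3}\right) + 2 \cdot 20 \cdot \frac{1}{38}\right) = 404 \left(- \frac{37}{56} + 2 \cdot 20 \cdot \frac{1}{38}\right) = 404 \left(- \frac{37}{56} + \frac{20}{19}\right) = 404 \cdot \frac{417}{1064} = \frac{42117}{266}$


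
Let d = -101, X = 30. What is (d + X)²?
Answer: 5041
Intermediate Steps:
(d + X)² = (-101 + 30)² = (-71)² = 5041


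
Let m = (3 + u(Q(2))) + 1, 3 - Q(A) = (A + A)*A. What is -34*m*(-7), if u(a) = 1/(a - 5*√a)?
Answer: 14161/15 + 119*I*√5/15 ≈ 944.07 + 17.739*I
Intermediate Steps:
Q(A) = 3 - 2*A² (Q(A) = 3 - (A + A)*A = 3 - 2*A*A = 3 - 2*A²)
m = 4 + 1/(-5 - 5*I*√5) (m = (3 + 1/((3 - 2*2²) - 5*√(3 - 2*2²))) + 1 = (3 + 1/((3 - 2*4) - 5*√(3 - 2*4))) + 1 = (3 + 1/((3 - 8) - 5*√(3 - 8))) + 1 = (3 + 1/(-5 - 5*I*√5)) + 1 = 4 + 1/(-5 - 5*I*√5) ≈ 3.9667 + 0.074536*I)
-34*m*(-7) = -34*(119/30 + I*√5/30)*(-7) = (-2023/15 - 17*I*√5/15)*(-7) = 14161/15 + 119*I*√5/15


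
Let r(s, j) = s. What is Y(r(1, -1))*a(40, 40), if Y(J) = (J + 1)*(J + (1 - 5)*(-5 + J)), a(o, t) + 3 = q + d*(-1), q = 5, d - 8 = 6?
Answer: -408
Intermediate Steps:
d = 14 (d = 8 + 6 = 14)
a(o, t) = -12 (a(o, t) = -3 + (5 + 14*(-1)) = -3 + (5 - 14) = -3 - 9 = -12)
Y(J) = (1 + J)*(20 - 3*J) (Y(J) = (1 + J)*(J - 4*(-5 + J)) = (1 + J)*(J + (20 - 4*J)) = (1 + J)*(20 - 3*J))
Y(r(1, -1))*a(40, 40) = (20 - 3*1² + 17*1)*(-12) = (20 - 3*1 + 17)*(-12) = (20 - 3 + 17)*(-12) = 34*(-12) = -408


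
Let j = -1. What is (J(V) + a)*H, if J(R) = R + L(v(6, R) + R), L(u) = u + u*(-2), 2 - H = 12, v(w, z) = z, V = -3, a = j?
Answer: -20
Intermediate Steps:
a = -1
H = -10 (H = 2 - 1*12 = 2 - 12 = -10)
L(u) = -u (L(u) = u - 2*u = -u)
J(R) = -R (J(R) = R - (R + R) = R - 2*R = -R)
(J(V) + a)*H = (-1*(-3) - 1)*(-10) = (3 - 1)*(-10) = 2*(-10) = -20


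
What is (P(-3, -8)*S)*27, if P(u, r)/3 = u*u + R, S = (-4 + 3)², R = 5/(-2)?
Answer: 1053/2 ≈ 526.50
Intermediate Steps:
R = -5/2 (R = 5*(-½) = -5/2 ≈ -2.5000)
S = 1 (S = (-1)² = 1)
P(u, r) = -15/2 + 3*u² (P(u, r) = 3*(u*u - 5/2) = 3*(u² - 5/2) = 3*(-5/2 + u²) = -15/2 + 3*u²)
(P(-3, -8)*S)*27 = ((-15/2 + 3*(-3)²)*1)*27 = ((-15/2 + 3*9)*1)*27 = ((-15/2 + 27)*1)*27 = ((39/2)*1)*27 = (39/2)*27 = 1053/2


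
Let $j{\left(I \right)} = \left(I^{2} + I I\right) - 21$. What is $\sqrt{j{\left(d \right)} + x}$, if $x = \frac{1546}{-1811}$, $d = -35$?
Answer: $\frac{3 \sqrt{884849167}}{1811} \approx 49.276$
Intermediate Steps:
$j{\left(I \right)} = -21 + 2 I^{2}$ ($j{\left(I \right)} = \left(I^{2} + I^{2}\right) - 21 = 2 I^{2} - 21 = -21 + 2 I^{2}$)
$x = - \frac{1546}{1811}$ ($x = 1546 \left(- \frac{1}{1811}\right) = - \frac{1546}{1811} \approx -0.85367$)
$\sqrt{j{\left(d \right)} + x} = \sqrt{\left(-21 + 2 \left(-35\right)^{2}\right) - \frac{1546}{1811}} = \sqrt{\left(-21 + 2 \cdot 1225\right) - \frac{1546}{1811}} = \sqrt{\left(-21 + 2450\right) - \frac{1546}{1811}} = \sqrt{2429 - \frac{1546}{1811}} = \sqrt{\frac{4397373}{1811}} = \frac{3 \sqrt{884849167}}{1811}$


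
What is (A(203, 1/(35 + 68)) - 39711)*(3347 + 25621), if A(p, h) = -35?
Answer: -1151362128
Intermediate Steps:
(A(203, 1/(35 + 68)) - 39711)*(3347 + 25621) = (-35 - 39711)*(3347 + 25621) = -39746*28968 = -1151362128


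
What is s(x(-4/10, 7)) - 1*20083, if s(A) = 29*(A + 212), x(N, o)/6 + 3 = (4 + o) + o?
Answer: -11325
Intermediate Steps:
x(N, o) = 6 + 12*o (x(N, o) = -18 + 6*((4 + o) + o) = -18 + 6*(4 + 2*o) = -18 + (24 + 12*o) = 6 + 12*o)
s(A) = 6148 + 29*A (s(A) = 29*(212 + A) = 6148 + 29*A)
s(x(-4/10, 7)) - 1*20083 = (6148 + 29*(6 + 12*7)) - 1*20083 = (6148 + 29*(6 + 84)) - 20083 = (6148 + 29*90) - 20083 = (6148 + 2610) - 20083 = 8758 - 20083 = -11325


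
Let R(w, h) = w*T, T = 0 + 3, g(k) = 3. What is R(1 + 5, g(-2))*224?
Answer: 4032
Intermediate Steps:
T = 3
R(w, h) = 3*w (R(w, h) = w*3 = 3*w)
R(1 + 5, g(-2))*224 = (3*(1 + 5))*224 = (3*6)*224 = 18*224 = 4032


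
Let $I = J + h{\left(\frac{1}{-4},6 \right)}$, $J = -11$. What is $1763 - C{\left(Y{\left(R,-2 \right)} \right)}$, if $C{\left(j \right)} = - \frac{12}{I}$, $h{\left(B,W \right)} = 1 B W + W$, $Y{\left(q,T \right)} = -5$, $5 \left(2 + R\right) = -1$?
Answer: $\frac{22895}{13} \approx 1761.2$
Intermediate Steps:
$R = - \frac{11}{5}$ ($R = -2 + \frac{1}{5} \left(-1\right) = -2 - \frac{1}{5} = - \frac{11}{5} \approx -2.2$)
$h{\left(B,W \right)} = W + B W$ ($h{\left(B,W \right)} = B W + W = W + B W$)
$I = - \frac{13}{2}$ ($I = -11 + 6 \left(1 + \frac{1}{-4}\right) = -11 + 6 \left(1 - \frac{1}{4}\right) = -11 + 6 \cdot \frac{3}{4} = -11 + \frac{9}{2} = - \frac{13}{2} \approx -6.5$)
$C{\left(j \right)} = \frac{24}{13}$ ($C{\left(j \right)} = - \frac{12}{- \frac{13}{2}} = \left(-12\right) \left(- \frac{2}{13}\right) = \frac{24}{13}$)
$1763 - C{\left(Y{\left(R,-2 \right)} \right)} = 1763 - \frac{24}{13} = \frac{22895}{13}$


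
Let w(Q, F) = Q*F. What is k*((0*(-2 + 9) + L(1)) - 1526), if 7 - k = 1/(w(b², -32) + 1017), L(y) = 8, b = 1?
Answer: -10465092/985 ≈ -10624.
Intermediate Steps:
w(Q, F) = F*Q
k = 6894/985 (k = 7 - 1/(-32*1² + 1017) = 7 - 1/(-32*1 + 1017) = 7 - 1/(-32 + 1017) = 7 - 1/985 = 6894/985 ≈ 6.9990)
k*((0*(-2 + 9) + L(1)) - 1526) = 6894*((0*(-2 + 9) + 8) - 1526)/985 = 6894*((0*7 + 8) - 1526)/985 = 6894*((0 + 8) - 1526)/985 = 6894*(8 - 1526)/985 = (6894/985)*(-1518) = -10465092/985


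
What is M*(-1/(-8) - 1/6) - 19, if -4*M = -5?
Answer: -1829/96 ≈ -19.052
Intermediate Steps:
M = 5/4 (M = -¼*(-5) = 5/4 ≈ 1.2500)
M*(-1/(-8) - 1/6) - 19 = 5*(-1/(-8) - 1/6)/4 - 19 = 5*(-1*(-⅛) - 1*⅙)/4 - 19 = 5*(⅛ - ⅙)/4 - 19 = (5/4)*(-1/24) - 19 = -5/96 - 19 = -1829/96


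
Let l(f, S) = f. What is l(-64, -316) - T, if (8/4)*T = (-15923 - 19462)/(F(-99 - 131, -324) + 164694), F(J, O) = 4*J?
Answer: -20927687/327548 ≈ -63.892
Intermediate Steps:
T = -35385/327548 (T = ((-15923 - 19462)/(4*(-99 - 131) + 164694))/2 = (-35385/(4*(-230) + 164694))/2 = (-35385/(-920 + 164694))/2 = (-35385/163774)/2 = (-35385*1/163774)/2 = (1/2)*(-35385/163774) = -35385/327548 ≈ -0.10803)
l(-64, -316) - T = -64 - 1*(-35385/327548) = -64 + 35385/327548 = -20927687/327548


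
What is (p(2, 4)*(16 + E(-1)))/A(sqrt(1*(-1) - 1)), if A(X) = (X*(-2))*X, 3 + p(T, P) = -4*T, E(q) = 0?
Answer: -44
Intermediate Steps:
p(T, P) = -3 - 4*T
A(X) = -2*X**2 (A(X) = (-2*X)*X = -2*X**2)
(p(2, 4)*(16 + E(-1)))/A(sqrt(1*(-1) - 1)) = ((-3 - 4*2)*(16 + 0))/((-2*(sqrt(1*(-1) - 1))**2)) = ((-3 - 8)*16)/((-2*(sqrt(-1 - 1))**2)) = (-11*16)/((-2*(sqrt(-2))**2)) = -176/((-2*(I*sqrt(2))**2)) = -176/((-2*(-2))) = -176/4 = -176*1/4 = -44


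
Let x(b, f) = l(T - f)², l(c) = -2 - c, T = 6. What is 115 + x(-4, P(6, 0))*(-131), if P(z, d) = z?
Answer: -409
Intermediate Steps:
x(b, f) = (-8 + f)² (x(b, f) = (-2 - (6 - f))² = (-2 + (-6 + f))² = (-8 + f)²)
115 + x(-4, P(6, 0))*(-131) = 115 + (-8 + 6)²*(-131) = 115 + (-2)²*(-131) = 115 + 4*(-131) = 115 - 524 = -409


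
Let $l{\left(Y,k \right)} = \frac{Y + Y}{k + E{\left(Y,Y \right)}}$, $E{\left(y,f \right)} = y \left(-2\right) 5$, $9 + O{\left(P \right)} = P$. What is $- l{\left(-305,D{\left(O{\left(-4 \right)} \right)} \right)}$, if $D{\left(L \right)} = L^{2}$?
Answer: $\frac{610}{3219} \approx 0.1895$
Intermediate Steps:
$O{\left(P \right)} = -9 + P$
$E{\left(y,f \right)} = - 10 y$ ($E{\left(y,f \right)} = - 2 y 5 = - 10 y$)
$l{\left(Y,k \right)} = \frac{2 Y}{k - 10 Y}$ ($l{\left(Y,k \right)} = \frac{Y + Y}{k - 10 Y} = \frac{2 Y}{k - 10 Y}$)
$- l{\left(-305,D{\left(O{\left(-4 \right)} \right)} \right)} = - \frac{2 \left(-305\right)}{\left(-9 - 4\right)^{2} - -3050} = - \frac{2 \left(-305\right)}{\left(-13\right)^{2} + 3050} = - \frac{2 \left(-305\right)}{169 + 3050} = - \frac{2 \left(-305\right)}{3219} = \left(-1\right) \left(- \frac{610}{3219}\right) = \frac{610}{3219}$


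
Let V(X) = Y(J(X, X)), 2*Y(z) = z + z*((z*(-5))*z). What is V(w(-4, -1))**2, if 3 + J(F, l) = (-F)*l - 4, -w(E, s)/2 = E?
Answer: 800563246564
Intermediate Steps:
w(E, s) = -2*E
J(F, l) = -7 - F*l (J(F, l) = -3 + ((-F)*l - 4) = -3 + (-F*l - 4) = -3 + (-4 - F*l) = -7 - F*l)
Y(z) = z/2 - 5*z**3/2 (Y(z) = (z + z*((z*(-5))*z))/2 = (z + z*((-5*z)*z))/2 = (z + z*(-5*z**2))/2 = (z - 5*z**3)/2 = z/2 - 5*z**3/2)
V(X) = (1 - 5*(-7 - X**2)**2)*(-7 - X**2)/2 (V(X) = (-7 - X*X)*(1 - 5*(-7 - X*X)**2)/2 = (-7 - X**2)*(1 - 5*(-7 - X**2)**2)/2 = (1 - 5*(-7 - X**2)**2)*(-7 - X**2)/2)
V(w(-4, -1))**2 = ((-1 + 5*(7 + (-2*(-4))**2)**2)*(7 + (-2*(-4))**2)/2)**2 = ((-1 + 5*(7 + 8**2)**2)*(7 + 8**2)/2)**2 = ((-1 + 5*(7 + 64)**2)*(7 + 64)/2)**2 = ((1/2)*(-1 + 5*71**2)*71)**2 = ((1/2)*(-1 + 5*5041)*71)**2 = ((1/2)*(-1 + 25205)*71)**2 = ((1/2)*25204*71)**2 = 894742**2 = 800563246564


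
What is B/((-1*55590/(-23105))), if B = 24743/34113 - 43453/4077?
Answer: -1063935172223/257712832953 ≈ -4.1284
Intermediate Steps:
B = -460478326/46359567 (B = 24743*(1/34113) - 43453*1/4077 = 24743/34113 - 43453/4077 = -460478326/46359567 ≈ -9.9328)
B/((-1*55590/(-23105))) = -460478326/(46359567*(-1*55590/(-23105))) = -460478326/(46359567*((-55590*(-1/23105)))) = -460478326/(46359567*11118/4621) = -460478326/46359567*4621/11118 = -1063935172223/257712832953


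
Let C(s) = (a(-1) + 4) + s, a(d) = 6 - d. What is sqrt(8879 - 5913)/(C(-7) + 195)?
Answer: sqrt(2966)/199 ≈ 0.27367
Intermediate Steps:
C(s) = 11 + s (C(s) = ((6 - 1*(-1)) + 4) + s = ((6 + 1) + 4) + s = (7 + 4) + s = 11 + s)
sqrt(8879 - 5913)/(C(-7) + 195) = sqrt(8879 - 5913)/((11 - 7) + 195) = sqrt(2966)/(4 + 195) = sqrt(2966)/199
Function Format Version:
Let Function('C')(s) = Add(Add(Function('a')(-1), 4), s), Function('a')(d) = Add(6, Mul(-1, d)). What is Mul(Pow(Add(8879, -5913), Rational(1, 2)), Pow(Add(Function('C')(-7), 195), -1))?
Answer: Mul(Rational(1, 199), Pow(2966, Rational(1, 2))) ≈ 0.27367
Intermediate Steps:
Function('C')(s) = Add(11, s) (Function('C')(s) = Add(Add(Add(6, Mul(-1, -1)), 4), s) = Add(Add(Add(6, 1), 4), s) = Add(Add(7, 4), s) = Add(11, s))
Mul(Pow(Add(8879, -5913), Rational(1, 2)), Pow(Add(Function('C')(-7), 195), -1)) = Mul(Pow(Add(8879, -5913), Rational(1, 2)), Pow(Add(Add(11, -7), 195), -1)) = Mul(Pow(2966, Rational(1, 2)), Pow(Add(4, 195), -1)) = Mul(Pow(2966, Rational(1, 2)), Pow(199, -1)) = Mul(Pow(2966, Rational(1, 2)), Rational(1, 199)) = Mul(Rational(1, 199), Pow(2966, Rational(1, 2)))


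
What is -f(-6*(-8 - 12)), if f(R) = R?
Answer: -120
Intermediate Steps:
-f(-6*(-8 - 12)) = -(-6)*(-8 - 12) = -(-6)*(-20) = -1*120 = -120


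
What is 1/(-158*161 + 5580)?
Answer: -1/19858 ≈ -5.0358e-5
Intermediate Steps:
1/(-158*161 + 5580) = 1/(-25438 + 5580) = 1/(-19858) = -1/19858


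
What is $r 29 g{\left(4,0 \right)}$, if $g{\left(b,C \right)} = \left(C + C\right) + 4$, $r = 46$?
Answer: $5336$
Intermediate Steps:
$g{\left(b,C \right)} = 4 + 2 C$ ($g{\left(b,C \right)} = 2 C + 4 = 4 + 2 C$)
$r 29 g{\left(4,0 \right)} = 46 \cdot 29 \left(4 + 2 \cdot 0\right) = 1334 \left(4 + 0\right) = 1334 \cdot 4 = 5336$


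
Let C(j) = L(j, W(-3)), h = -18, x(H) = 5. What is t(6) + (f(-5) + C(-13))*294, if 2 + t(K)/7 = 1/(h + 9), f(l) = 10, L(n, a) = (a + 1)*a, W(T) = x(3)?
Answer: 105707/9 ≈ 11745.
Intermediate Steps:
W(T) = 5
L(n, a) = a*(1 + a) (L(n, a) = (1 + a)*a = a*(1 + a))
C(j) = 30 (C(j) = 5*(1 + 5) = 5*6 = 30)
t(K) = -133/9 (t(K) = -14 + 7/(-18 + 9) = -14 + 7/(-9) = -14 + 7*(-1/9) = -14 - 7/9 = -133/9)
t(6) + (f(-5) + C(-13))*294 = -133/9 + (10 + 30)*294 = -133/9 + 40*294 = -133/9 + 11760 = 105707/9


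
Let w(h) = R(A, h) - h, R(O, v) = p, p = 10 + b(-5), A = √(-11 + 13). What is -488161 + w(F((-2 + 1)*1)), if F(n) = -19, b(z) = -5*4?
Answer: -488152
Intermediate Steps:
b(z) = -20
A = √2 ≈ 1.4142
p = -10 (p = 10 - 20 = -10)
R(O, v) = -10
w(h) = -10 - h
-488161 + w(F((-2 + 1)*1)) = -488161 + (-10 - 1*(-19)) = -488161 + (-10 + 19) = -488161 + 9 = -488152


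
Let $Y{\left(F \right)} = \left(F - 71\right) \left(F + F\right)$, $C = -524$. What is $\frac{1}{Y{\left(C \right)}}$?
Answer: $\frac{1}{623560} \approx 1.6037 \cdot 10^{-6}$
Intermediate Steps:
$Y{\left(F \right)} = 2 F \left(-71 + F\right)$ ($Y{\left(F \right)} = \left(-71 + F\right) 2 F = 2 F \left(-71 + F\right)$)
$\frac{1}{Y{\left(C \right)}} = \frac{1}{2 \left(-524\right) \left(-71 - 524\right)} = \frac{1}{2 \left(-524\right) \left(-595\right)} = \frac{1}{623560}$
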